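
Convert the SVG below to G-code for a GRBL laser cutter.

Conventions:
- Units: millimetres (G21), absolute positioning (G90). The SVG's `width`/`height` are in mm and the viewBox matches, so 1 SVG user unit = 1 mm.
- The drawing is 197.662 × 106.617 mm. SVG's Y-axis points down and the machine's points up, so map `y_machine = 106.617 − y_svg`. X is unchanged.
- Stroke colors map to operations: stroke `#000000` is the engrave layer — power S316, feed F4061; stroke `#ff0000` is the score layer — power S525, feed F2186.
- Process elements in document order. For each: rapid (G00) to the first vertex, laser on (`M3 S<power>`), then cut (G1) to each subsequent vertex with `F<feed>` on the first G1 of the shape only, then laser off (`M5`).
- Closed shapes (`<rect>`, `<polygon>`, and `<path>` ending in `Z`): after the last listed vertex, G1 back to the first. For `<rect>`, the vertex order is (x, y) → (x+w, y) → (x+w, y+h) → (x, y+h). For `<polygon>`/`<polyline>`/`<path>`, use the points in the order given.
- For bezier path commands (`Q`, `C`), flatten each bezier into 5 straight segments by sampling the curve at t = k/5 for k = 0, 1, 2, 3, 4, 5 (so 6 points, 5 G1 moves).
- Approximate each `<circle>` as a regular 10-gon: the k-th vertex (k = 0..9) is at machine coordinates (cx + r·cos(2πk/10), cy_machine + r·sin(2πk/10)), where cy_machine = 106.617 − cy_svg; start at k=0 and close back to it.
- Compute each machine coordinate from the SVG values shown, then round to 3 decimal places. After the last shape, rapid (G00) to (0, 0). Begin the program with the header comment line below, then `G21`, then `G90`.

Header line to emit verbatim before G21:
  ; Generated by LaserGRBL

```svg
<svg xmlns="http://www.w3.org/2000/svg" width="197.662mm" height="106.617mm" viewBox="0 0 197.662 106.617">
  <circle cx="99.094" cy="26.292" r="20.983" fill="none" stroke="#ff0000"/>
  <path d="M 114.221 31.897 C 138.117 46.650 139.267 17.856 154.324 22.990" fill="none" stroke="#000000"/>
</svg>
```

; Generated by LaserGRBL
G21
G90
G00 X120.077 Y80.325
M3 S525
G1 X116.070 Y92.658 F2186
G1 X105.578 Y100.281
G1 X92.610 Y100.281
G1 X82.118 Y92.658
G1 X78.111 Y80.325
G1 X82.118 Y67.992
G1 X92.610 Y60.369
G1 X105.578 Y60.369
G1 X116.070 Y67.992
G1 X120.077 Y80.325
M5
G00 X114.221 Y74.720
M3 S316
G1 X126.122 Y70.474 F4061
G1 X134.324 Y72.961
G1 X140.585 Y78.461
G1 X146.665 Y83.256
G1 X154.324 Y83.627
M5
G00 X0.000 Y0.000

Since the viewBox matches the mm dimensions, user units are millimetres directly. The only transform is the Y-flip y_m = 106.617 − y_svg.

Shape 1 is a circle drawn with `<circle>`. Its stroke #ff0000 means score at S525, F2186. After flipping Y the toolpath is (120.077,80.325) → (116.070,92.658) → (105.578,100.281) → (92.610,100.281) → (82.118,92.658) → (78.111,80.325) → (82.118,67.992) → (92.610,60.369) → (105.578,60.369) → (116.070,67.992) → (120.077,80.325), returning to the start.

Shape 2 is a cubic bezier drawn with `<path>`. Its stroke #000000 means engrave at S316, F4061. After flipping Y the toolpath is (114.221,74.720) → (126.122,70.474) → (134.324,72.961) → (140.585,78.461) → (146.665,83.256) → (154.324,83.627).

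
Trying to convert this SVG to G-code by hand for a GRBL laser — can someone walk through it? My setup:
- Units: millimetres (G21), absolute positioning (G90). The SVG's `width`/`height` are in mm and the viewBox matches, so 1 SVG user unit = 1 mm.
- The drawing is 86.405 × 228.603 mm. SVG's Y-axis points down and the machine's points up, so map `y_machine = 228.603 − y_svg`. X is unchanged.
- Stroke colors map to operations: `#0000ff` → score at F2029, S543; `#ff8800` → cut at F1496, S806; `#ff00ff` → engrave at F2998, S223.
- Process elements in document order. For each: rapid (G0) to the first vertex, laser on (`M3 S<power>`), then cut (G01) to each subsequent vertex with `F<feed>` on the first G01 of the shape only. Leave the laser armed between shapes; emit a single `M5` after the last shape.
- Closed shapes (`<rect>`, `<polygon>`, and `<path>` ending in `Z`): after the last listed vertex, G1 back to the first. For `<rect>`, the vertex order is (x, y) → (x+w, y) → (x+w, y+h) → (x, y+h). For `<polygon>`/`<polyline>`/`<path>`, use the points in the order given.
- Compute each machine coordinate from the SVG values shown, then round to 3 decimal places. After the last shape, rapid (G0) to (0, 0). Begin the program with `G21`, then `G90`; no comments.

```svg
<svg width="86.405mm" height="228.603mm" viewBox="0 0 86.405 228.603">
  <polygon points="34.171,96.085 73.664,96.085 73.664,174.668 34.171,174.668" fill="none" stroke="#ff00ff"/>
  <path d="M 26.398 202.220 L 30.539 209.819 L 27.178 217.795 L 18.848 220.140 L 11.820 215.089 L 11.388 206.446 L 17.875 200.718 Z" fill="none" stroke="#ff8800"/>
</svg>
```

viewBox `0 0 86.405 228.603` with mm width/height → 1 unit = 1 mm. Flip: y_m = 228.603 − y_svg.

**Shape 1** — `<polygon>` rectangle, stroke `#ff00ff` → engrave (S223, F2998). Machine vertices: (34.171,132.518) → (73.664,132.518) → (73.664,53.935) → (34.171,53.935) → (34.171,132.518). Closed: final G1 returns to the first vertex.

**Shape 2** — `<path>` regular polygon, stroke `#ff8800` → cut (S806, F1496). Machine vertices: (26.398,26.383) → (30.539,18.784) → (27.178,10.808) → (18.848,8.463) → (11.820,13.514) → (11.388,22.157) → (17.875,27.885) → (26.398,26.383). Closed: final G1 returns to the first vertex.

G21
G90
G0 X34.171 Y132.518
M3 S223
G01 X73.664 Y132.518 F2998
G01 X73.664 Y53.935
G01 X34.171 Y53.935
G01 X34.171 Y132.518
G0 X26.398 Y26.383
M3 S806
G01 X30.539 Y18.784 F1496
G01 X27.178 Y10.808
G01 X18.848 Y8.463
G01 X11.820 Y13.514
G01 X11.388 Y22.157
G01 X17.875 Y27.885
G01 X26.398 Y26.383
M5
G0 X0.000 Y0.000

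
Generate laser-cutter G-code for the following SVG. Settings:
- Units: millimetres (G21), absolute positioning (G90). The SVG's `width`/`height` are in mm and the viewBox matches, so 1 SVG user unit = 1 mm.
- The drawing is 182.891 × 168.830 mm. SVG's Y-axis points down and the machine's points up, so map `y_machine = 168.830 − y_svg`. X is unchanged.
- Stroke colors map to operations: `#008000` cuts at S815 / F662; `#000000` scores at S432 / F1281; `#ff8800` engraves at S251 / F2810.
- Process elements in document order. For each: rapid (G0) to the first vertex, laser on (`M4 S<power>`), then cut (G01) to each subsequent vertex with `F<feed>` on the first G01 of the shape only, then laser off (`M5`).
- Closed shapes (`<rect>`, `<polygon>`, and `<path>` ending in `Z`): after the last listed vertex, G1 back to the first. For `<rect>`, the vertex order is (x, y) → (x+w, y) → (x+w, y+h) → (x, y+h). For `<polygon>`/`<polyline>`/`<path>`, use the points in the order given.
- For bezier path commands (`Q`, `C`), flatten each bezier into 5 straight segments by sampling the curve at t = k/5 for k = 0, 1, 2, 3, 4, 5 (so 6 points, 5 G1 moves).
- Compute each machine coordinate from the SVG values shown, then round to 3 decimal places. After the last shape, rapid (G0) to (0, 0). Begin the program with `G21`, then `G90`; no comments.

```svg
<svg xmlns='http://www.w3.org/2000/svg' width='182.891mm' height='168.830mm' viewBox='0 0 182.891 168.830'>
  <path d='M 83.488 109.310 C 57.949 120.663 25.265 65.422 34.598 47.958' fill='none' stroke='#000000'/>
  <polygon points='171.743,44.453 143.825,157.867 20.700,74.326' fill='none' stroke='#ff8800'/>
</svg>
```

1 u = 1 mm; y_m = 168.830 − y.

[1] `<path>` cubic bezier, #000000→score S432 F1281: (83.488,59.520) → (67.700,59.865) → (52.558,71.182) → (40.420,88.462) → (33.647,106.695) → (34.598,120.872)

[2] `<polygon>` closed polygon, #ff8800→engrave S251 F2810: (171.743,124.377) → (143.825,10.963) → (20.700,94.504) → (171.743,124.377) (closed)

G21
G90
G0 X83.488 Y59.520
M4 S432
G01 X67.700 Y59.865 F1281
G01 X52.558 Y71.182
G01 X40.420 Y88.462
G01 X33.647 Y106.695
G01 X34.598 Y120.872
M5
G0 X171.743 Y124.377
M4 S251
G01 X143.825 Y10.963 F2810
G01 X20.700 Y94.504
G01 X171.743 Y124.377
M5
G0 X0.000 Y0.000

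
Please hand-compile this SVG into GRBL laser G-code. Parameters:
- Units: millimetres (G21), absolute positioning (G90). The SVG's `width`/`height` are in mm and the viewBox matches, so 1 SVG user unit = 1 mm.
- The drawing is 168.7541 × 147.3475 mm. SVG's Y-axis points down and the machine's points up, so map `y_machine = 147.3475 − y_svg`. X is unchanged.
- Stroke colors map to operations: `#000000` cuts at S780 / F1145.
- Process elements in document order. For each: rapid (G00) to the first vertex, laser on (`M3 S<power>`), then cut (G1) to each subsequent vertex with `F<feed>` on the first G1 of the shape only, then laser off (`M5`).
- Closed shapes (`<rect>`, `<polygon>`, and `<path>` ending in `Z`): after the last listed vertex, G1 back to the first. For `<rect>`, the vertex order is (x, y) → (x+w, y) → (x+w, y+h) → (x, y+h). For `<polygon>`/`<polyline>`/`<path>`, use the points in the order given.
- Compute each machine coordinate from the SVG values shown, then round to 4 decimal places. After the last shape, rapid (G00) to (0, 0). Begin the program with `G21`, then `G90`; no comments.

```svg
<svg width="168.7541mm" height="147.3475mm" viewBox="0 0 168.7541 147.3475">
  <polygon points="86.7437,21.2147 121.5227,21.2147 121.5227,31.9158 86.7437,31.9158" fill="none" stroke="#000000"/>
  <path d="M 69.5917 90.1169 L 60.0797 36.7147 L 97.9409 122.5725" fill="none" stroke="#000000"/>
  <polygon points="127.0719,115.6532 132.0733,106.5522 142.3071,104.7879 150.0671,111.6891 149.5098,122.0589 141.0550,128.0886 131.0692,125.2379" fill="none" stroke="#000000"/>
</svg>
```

G21
G90
G00 X86.7437 Y126.1328
M3 S780
G1 X121.5227 Y126.1328 F1145
G1 X121.5227 Y115.4317
G1 X86.7437 Y115.4317
G1 X86.7437 Y126.1328
M5
G00 X69.5917 Y57.2306
M3 S780
G1 X60.0797 Y110.6328 F1145
G1 X97.9409 Y24.7750
M5
G00 X127.0719 Y31.6943
M3 S780
G1 X132.0733 Y40.7953 F1145
G1 X142.3071 Y42.5596
G1 X150.0671 Y35.6584
G1 X149.5098 Y25.2886
G1 X141.0550 Y19.2589
G1 X131.0692 Y22.1096
G1 X127.0719 Y31.6943
M5
G00 X0.0000 Y0.0000

Since the viewBox matches the mm dimensions, user units are millimetres directly. The only transform is the Y-flip y_m = 147.3475 − y_svg.

Shape 1 is a rectangle drawn with `<polygon>`. Its stroke #000000 means cut at S780, F1145. After flipping Y the toolpath is (86.7437,126.1328) → (121.5227,126.1328) → (121.5227,115.4317) → (86.7437,115.4317) → (86.7437,126.1328), returning to the start.

Shape 2 is a open polyline drawn with `<path>`. Its stroke #000000 means cut at S780, F1145. After flipping Y the toolpath is (69.5917,57.2306) → (60.0797,110.6328) → (97.9409,24.7750).

Shape 3 is a regular polygon drawn with `<polygon>`. Its stroke #000000 means cut at S780, F1145. After flipping Y the toolpath is (127.0719,31.6943) → (132.0733,40.7953) → (142.3071,42.5596) → (150.0671,35.6584) → (149.5098,25.2886) → (141.0550,19.2589) → (131.0692,22.1096) → (127.0719,31.6943), returning to the start.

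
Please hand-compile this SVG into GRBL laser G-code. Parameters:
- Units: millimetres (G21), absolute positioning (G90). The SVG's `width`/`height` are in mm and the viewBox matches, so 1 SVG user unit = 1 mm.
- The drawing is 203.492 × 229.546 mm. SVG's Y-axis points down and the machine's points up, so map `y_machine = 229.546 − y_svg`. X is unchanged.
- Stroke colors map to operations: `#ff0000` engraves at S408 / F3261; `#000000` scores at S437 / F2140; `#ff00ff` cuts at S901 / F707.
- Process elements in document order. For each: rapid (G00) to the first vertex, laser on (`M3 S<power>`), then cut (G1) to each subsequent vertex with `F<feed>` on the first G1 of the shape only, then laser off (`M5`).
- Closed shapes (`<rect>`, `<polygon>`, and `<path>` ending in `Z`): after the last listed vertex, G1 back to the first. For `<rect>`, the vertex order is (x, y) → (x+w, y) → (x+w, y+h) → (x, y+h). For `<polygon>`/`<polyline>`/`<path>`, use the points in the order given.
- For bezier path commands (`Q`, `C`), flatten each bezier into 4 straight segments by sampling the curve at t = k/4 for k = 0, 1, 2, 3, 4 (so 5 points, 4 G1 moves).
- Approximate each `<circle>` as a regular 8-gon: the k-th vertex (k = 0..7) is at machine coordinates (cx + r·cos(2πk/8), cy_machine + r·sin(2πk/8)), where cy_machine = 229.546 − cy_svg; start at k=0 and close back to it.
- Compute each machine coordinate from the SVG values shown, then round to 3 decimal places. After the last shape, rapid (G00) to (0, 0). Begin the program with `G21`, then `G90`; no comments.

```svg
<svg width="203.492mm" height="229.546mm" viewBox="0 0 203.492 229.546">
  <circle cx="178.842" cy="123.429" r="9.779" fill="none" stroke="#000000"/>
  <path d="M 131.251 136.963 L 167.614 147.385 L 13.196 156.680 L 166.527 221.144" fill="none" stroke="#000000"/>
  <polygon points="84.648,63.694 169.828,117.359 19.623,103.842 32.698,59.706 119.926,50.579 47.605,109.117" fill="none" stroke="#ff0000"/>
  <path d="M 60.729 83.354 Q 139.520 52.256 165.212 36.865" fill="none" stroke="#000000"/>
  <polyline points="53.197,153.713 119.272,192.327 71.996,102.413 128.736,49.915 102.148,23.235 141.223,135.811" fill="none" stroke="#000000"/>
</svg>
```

G21
G90
G00 X188.621 Y106.117
M3 S437
G1 X185.757 Y113.032 F2140
G1 X178.842 Y115.896
G1 X171.927 Y113.032
G1 X169.063 Y106.117
G1 X171.927 Y99.202
G1 X178.842 Y96.338
G1 X185.757 Y99.202
G1 X188.621 Y106.117
M5
G00 X131.251 Y92.583
M3 S437
G1 X167.614 Y82.161 F2140
G1 X13.196 Y72.866
G1 X166.527 Y8.402
M5
G00 X84.648 Y165.852
M3 S408
G1 X169.828 Y112.187 F3261
G1 X19.623 Y125.704
G1 X32.698 Y169.840
G1 X119.926 Y178.967
G1 X47.605 Y120.429
G1 X84.648 Y165.852
M5
G00 X60.729 Y146.192
M3 S437
G1 X96.806 Y160.759 F2140
G1 X126.245 Y173.363
G1 X149.047 Y184.004
G1 X165.212 Y192.681
M5
G00 X53.197 Y75.833
M3 S437
G1 X119.272 Y37.219 F2140
G1 X71.996 Y127.133
G1 X128.736 Y179.631
G1 X102.148 Y206.311
G1 X141.223 Y93.735
M5
G00 X0.000 Y0.000

Since the viewBox matches the mm dimensions, user units are millimetres directly. The only transform is the Y-flip y_m = 229.546 − y_svg.

Shape 1 is a circle drawn with `<circle>`. Its stroke #000000 means score at S437, F2140. After flipping Y the toolpath is (188.621,106.117) → (185.757,113.032) → (178.842,115.896) → (171.927,113.032) → (169.063,106.117) → (171.927,99.202) → (178.842,96.338) → (185.757,99.202) → (188.621,106.117), returning to the start.

Shape 2 is a open polyline drawn with `<path>`. Its stroke #000000 means score at S437, F2140. After flipping Y the toolpath is (131.251,92.583) → (167.614,82.161) → (13.196,72.866) → (166.527,8.402).

Shape 3 is a closed polygon drawn with `<polygon>`. Its stroke #ff0000 means engrave at S408, F3261. After flipping Y the toolpath is (84.648,165.852) → (169.828,112.187) → (19.623,125.704) → (32.698,169.840) → (119.926,178.967) → (47.605,120.429) → (84.648,165.852), returning to the start.

Shape 4 is a quadratic bezier drawn with `<path>`. Its stroke #000000 means score at S437, F2140. After flipping Y the toolpath is (60.729,146.192) → (96.806,160.759) → (126.245,173.363) → (149.047,184.004) → (165.212,192.681).

Shape 5 is a open polyline drawn with `<polyline>`. Its stroke #000000 means score at S437, F2140. After flipping Y the toolpath is (53.197,75.833) → (119.272,37.219) → (71.996,127.133) → (128.736,179.631) → (102.148,206.311) → (141.223,93.735).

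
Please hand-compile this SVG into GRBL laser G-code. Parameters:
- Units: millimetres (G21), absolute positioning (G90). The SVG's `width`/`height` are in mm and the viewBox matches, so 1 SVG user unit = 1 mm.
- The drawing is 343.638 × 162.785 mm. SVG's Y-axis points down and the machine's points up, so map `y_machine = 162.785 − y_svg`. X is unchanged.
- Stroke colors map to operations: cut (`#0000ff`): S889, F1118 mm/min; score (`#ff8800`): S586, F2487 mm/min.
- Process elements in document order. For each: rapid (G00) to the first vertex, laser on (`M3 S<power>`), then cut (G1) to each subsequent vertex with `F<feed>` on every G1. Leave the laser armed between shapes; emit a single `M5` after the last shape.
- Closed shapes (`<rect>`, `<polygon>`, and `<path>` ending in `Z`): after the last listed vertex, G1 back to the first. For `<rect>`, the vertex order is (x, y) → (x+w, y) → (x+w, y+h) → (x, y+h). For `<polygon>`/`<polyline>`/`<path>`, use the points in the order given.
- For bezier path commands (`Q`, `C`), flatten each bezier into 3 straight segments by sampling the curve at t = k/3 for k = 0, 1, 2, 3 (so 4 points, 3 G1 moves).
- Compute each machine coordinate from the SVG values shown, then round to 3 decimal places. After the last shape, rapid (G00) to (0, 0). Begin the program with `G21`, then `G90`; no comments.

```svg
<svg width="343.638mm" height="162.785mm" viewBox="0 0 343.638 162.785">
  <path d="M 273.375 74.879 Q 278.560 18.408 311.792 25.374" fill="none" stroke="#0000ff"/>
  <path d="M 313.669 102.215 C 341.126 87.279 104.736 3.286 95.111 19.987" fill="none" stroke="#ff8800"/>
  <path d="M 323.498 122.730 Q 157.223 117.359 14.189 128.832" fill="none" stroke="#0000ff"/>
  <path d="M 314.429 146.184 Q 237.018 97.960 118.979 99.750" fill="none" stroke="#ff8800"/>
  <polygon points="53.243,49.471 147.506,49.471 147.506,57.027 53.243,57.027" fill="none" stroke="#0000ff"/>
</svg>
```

G21
G90
G00 X273.375 Y87.906
M3 S889
G1 X279.948 Y118.505 F1118
G1 X292.754 Y135.006 F1118
G1 X311.792 Y137.411 F1118
G00 X313.669 Y60.570
M3 S586
G1 X271.348 Y92.238 F2487
G1 X162.154 Y132.221 F2487
G1 X95.111 Y142.798 F2487
G00 X323.498 Y40.055
M3 S889
G1 X215.230 Y41.764 F1118
G1 X112.127 Y39.730 F1118
G1 X14.189 Y33.953 F1118
G00 X314.429 Y16.601
M3 S586
G1 X258.307 Y43.193 F2487
G1 X193.157 Y58.671 F2487
G1 X118.979 Y63.035 F2487
G00 X53.243 Y113.314
M3 S889
G1 X147.506 Y113.314 F1118
G1 X147.506 Y105.758 F1118
G1 X53.243 Y105.758 F1118
G1 X53.243 Y113.314 F1118
M5
G00 X0.000 Y0.000

viewBox `0 0 343.638 162.785` with mm width/height → 1 unit = 1 mm. Flip: y_m = 162.785 − y_svg.

**Shape 1** — `<path>` quadratic bezier, stroke `#0000ff` → cut (S889, F1118). Control points (SVG): P0=(273.375,74.879), P1=(278.560,18.408), P2=(311.792,25.374); sampled at t=k/3. Machine vertices: (273.375,87.906) → (279.948,118.505) → (292.754,135.006) → (311.792,137.411). Open path.

**Shape 2** — `<path>` cubic bezier, stroke `#ff8800` → score (S586, F2487). Control points (SVG): P0=(313.669,102.215), P1=(341.126,87.279), P2=(104.736,3.286), P3=(95.111,19.987); sampled at t=k/3. Machine vertices: (313.669,60.570) → (271.348,92.238) → (162.154,132.221) → (95.111,142.798). Open path.

**Shape 3** — `<path>` quadratic bezier, stroke `#0000ff` → cut (S889, F1118). Control points (SVG): P0=(323.498,122.730), P1=(157.223,117.359), P2=(14.189,128.832); sampled at t=k/3. Machine vertices: (323.498,40.055) → (215.230,41.764) → (112.127,39.730) → (14.189,33.953). Open path.

**Shape 4** — `<path>` quadratic bezier, stroke `#ff8800` → score (S586, F2487). Control points (SVG): P0=(314.429,146.184), P1=(237.018,97.960), P2=(118.979,99.750); sampled at t=k/3. Machine vertices: (314.429,16.601) → (258.307,43.193) → (193.157,58.671) → (118.979,63.035). Open path.

**Shape 5** — `<polygon>` rectangle, stroke `#0000ff` → cut (S889, F1118). Machine vertices: (53.243,113.314) → (147.506,113.314) → (147.506,105.758) → (53.243,105.758) → (53.243,113.314). Closed: final G1 returns to the first vertex.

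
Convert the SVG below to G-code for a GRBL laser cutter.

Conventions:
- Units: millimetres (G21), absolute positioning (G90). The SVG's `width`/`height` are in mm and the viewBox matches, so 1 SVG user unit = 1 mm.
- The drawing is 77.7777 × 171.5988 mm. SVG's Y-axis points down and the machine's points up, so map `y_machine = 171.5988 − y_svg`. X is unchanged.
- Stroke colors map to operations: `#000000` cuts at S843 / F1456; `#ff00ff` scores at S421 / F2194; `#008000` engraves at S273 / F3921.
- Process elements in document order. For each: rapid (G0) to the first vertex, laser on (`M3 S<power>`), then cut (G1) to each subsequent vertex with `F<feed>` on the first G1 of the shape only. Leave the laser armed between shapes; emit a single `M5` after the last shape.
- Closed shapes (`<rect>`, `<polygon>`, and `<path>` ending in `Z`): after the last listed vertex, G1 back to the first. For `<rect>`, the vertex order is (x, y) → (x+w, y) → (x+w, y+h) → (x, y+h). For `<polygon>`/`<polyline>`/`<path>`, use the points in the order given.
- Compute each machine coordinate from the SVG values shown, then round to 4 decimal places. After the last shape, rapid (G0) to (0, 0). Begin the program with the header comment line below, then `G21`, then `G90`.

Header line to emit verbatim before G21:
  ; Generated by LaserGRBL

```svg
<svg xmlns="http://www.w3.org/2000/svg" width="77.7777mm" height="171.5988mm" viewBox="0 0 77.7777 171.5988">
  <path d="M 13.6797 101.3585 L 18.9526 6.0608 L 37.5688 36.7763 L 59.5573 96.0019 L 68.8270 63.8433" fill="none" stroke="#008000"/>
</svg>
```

viewBox `0 0 77.7777 171.5988` with mm width/height → 1 unit = 1 mm. Flip: y_m = 171.5988 − y_svg.

**Shape 1** — `<path>` open polyline, stroke `#008000` → engrave (S273, F3921). Machine vertices: (13.6797,70.2403) → (18.9526,165.5380) → (37.5688,134.8225) → (59.5573,75.5969) → (68.8270,107.7555). Open path.

; Generated by LaserGRBL
G21
G90
G0 X13.6797 Y70.2403
M3 S273
G1 X18.9526 Y165.5380 F3921
G1 X37.5688 Y134.8225
G1 X59.5573 Y75.5969
G1 X68.8270 Y107.7555
M5
G0 X0.0000 Y0.0000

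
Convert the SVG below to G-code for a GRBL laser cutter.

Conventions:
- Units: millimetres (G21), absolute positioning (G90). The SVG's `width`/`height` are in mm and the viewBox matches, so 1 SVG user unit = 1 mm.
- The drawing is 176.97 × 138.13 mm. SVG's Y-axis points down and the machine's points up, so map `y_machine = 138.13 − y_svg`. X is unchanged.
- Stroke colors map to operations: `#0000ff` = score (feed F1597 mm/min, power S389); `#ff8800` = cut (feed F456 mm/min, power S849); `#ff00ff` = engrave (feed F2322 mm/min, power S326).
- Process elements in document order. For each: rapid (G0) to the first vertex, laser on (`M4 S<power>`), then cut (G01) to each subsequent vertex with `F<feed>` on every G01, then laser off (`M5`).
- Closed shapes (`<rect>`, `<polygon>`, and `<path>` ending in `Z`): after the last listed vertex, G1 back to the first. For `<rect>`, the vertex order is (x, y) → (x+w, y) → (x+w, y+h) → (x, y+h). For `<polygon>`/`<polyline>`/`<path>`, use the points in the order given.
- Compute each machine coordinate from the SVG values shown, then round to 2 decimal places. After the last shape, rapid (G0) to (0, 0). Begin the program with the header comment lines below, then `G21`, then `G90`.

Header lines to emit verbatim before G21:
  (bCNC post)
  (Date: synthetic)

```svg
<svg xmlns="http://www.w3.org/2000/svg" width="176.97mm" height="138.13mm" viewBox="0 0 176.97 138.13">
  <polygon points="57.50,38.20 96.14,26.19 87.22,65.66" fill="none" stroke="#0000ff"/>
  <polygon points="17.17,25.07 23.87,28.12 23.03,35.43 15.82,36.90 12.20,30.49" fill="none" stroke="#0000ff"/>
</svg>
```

viewBox `0 0 176.97 138.13` with mm width/height → 1 unit = 1 mm. Flip: y_m = 138.13 − y_svg.

**Shape 1** — `<polygon>` regular polygon, stroke `#0000ff` → score (S389, F1597). Machine vertices: (57.50,99.93) → (96.14,111.94) → (87.22,72.47) → (57.50,99.93). Closed: final G1 returns to the first vertex.

**Shape 2** — `<polygon>` regular polygon, stroke `#0000ff` → score (S389, F1597). Machine vertices: (17.17,113.06) → (23.87,110.01) → (23.03,102.70) → (15.82,101.23) → (12.20,107.64) → (17.17,113.06). Closed: final G1 returns to the first vertex.

(bCNC post)
(Date: synthetic)
G21
G90
G0 X57.50 Y99.93
M4 S389
G01 X96.14 Y111.94 F1597
G01 X87.22 Y72.47 F1597
G01 X57.50 Y99.93 F1597
M5
G0 X17.17 Y113.06
M4 S389
G01 X23.87 Y110.01 F1597
G01 X23.03 Y102.70 F1597
G01 X15.82 Y101.23 F1597
G01 X12.20 Y107.64 F1597
G01 X17.17 Y113.06 F1597
M5
G0 X0.00 Y0.00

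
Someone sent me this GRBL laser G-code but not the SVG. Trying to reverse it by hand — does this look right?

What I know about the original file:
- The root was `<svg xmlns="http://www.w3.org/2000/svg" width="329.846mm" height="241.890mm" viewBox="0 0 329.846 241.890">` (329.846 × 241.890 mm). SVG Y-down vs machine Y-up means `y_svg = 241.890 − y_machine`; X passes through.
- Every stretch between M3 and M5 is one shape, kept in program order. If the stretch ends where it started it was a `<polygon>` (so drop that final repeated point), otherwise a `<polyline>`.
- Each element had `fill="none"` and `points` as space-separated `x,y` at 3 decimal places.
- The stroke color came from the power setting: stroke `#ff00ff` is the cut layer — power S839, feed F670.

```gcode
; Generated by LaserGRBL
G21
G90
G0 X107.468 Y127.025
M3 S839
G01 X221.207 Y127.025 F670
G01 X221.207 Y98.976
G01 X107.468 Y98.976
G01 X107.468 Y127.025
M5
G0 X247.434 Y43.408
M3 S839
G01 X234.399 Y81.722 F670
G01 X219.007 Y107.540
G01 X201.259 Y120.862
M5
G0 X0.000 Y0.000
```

Machine Y-up, SVG Y-down with viewBox height 241.890, so y_svg = 241.890 − y_machine; X carries over. Every run uses S839, so all elements get stroke `#ff00ff` (cut).

Run 1: The run returns to its start, so emit a `<polygon>` with points (Y-flipped): 107.468,114.865 221.207,114.865 221.207,142.914 107.468,142.914.

Run 2: The run is open, so emit a `<polyline>` with points (Y-flipped): 247.434,198.482 234.399,160.168 219.007,134.350 201.259,121.028.

<svg xmlns="http://www.w3.org/2000/svg" width="329.846mm" height="241.890mm" viewBox="0 0 329.846 241.890">
  <polygon points="107.468,114.865 221.207,114.865 221.207,142.914 107.468,142.914" fill="none" stroke="#ff00ff"/>
  <polyline points="247.434,198.482 234.399,160.168 219.007,134.350 201.259,121.028" fill="none" stroke="#ff00ff"/>
</svg>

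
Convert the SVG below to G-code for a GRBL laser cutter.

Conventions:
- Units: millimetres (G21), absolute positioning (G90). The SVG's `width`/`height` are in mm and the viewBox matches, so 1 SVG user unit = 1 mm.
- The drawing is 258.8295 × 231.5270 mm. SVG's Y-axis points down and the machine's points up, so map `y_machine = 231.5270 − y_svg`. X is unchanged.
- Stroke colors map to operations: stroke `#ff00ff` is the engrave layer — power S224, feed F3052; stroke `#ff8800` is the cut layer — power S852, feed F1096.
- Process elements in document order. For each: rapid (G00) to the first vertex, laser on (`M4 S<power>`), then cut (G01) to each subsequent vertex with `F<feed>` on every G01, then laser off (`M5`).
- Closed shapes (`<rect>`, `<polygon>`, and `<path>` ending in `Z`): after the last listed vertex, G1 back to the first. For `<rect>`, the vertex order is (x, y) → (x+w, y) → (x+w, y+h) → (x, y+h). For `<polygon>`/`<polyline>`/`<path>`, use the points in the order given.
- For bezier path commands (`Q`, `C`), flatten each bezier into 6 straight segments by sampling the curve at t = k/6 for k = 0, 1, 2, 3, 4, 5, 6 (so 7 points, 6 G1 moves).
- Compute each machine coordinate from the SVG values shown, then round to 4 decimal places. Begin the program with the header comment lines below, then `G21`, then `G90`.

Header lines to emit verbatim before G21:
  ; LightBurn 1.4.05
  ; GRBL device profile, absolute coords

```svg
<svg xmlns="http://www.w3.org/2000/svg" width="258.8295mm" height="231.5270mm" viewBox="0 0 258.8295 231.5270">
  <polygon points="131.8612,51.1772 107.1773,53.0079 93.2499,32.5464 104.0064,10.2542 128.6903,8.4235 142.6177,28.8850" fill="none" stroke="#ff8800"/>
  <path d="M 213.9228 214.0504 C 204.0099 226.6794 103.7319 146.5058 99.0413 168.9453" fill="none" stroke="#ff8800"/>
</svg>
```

Since the viewBox matches the mm dimensions, user units are millimetres directly. The only transform is the Y-flip y_m = 231.5270 − y_svg.

Shape 1 is a regular polygon drawn with `<polygon>`. Its stroke #ff8800 means cut at S852, F1096. After flipping Y the toolpath is (131.8612,180.3498) → (107.1773,178.5191) → (93.2499,198.9806) → (104.0064,221.2728) → (128.6903,223.1035) → (142.6177,202.6420) → (131.8612,180.3498), returning to the start.

Shape 2 is a cubic bezier drawn with `<path>`. Its stroke #ff8800 means cut at S852, F1096. After flipping Y the toolpath is (213.9228,17.4766) → (202.2968,17.9909) → (180.7753,28.5442) → (154.5237,43.7081) → (128.7072,58.0545) → (108.4913,66.1551) → (99.0413,62.5817).

; LightBurn 1.4.05
; GRBL device profile, absolute coords
G21
G90
G00 X131.8612 Y180.3498
M4 S852
G01 X107.1773 Y178.5191 F1096
G01 X93.2499 Y198.9806 F1096
G01 X104.0064 Y221.2728 F1096
G01 X128.6903 Y223.1035 F1096
G01 X142.6177 Y202.6420 F1096
G01 X131.8612 Y180.3498 F1096
M5
G00 X213.9228 Y17.4766
M4 S852
G01 X202.2968 Y17.9909 F1096
G01 X180.7753 Y28.5442 F1096
G01 X154.5237 Y43.7081 F1096
G01 X128.7072 Y58.0545 F1096
G01 X108.4913 Y66.1551 F1096
G01 X99.0413 Y62.5817 F1096
M5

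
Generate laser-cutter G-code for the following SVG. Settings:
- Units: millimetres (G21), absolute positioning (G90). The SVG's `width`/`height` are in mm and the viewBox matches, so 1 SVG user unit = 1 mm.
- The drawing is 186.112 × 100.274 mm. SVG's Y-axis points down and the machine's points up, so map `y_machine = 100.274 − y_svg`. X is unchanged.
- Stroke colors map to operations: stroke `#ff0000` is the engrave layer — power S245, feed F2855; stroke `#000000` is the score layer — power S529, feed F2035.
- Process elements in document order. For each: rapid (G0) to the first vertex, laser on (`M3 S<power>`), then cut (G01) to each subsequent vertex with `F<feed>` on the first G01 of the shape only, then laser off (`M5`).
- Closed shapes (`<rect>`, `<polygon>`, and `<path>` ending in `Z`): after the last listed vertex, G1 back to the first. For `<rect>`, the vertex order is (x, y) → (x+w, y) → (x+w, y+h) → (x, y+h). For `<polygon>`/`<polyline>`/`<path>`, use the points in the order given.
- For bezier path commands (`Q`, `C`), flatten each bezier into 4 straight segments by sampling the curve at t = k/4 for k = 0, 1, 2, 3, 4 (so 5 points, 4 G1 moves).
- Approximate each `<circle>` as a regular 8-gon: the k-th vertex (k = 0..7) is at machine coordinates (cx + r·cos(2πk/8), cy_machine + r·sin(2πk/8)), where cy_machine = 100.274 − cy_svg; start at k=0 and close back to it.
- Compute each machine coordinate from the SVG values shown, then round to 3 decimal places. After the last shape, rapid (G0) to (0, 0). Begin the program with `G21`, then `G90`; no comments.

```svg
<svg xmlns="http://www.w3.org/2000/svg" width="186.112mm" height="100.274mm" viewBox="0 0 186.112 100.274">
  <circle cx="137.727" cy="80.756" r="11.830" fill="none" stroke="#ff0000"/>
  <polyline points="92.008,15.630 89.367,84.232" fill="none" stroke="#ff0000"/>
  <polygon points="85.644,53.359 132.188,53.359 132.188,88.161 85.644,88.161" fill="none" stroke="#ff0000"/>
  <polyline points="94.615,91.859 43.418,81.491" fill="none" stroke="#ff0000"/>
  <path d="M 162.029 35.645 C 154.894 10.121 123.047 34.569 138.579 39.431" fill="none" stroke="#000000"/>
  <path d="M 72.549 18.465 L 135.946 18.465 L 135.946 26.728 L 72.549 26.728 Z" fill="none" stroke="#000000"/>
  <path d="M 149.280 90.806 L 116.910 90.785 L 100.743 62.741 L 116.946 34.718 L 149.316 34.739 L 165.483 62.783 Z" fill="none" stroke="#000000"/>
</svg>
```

G21
G90
G0 X149.557 Y19.518
M3 S245
G01 X146.092 Y27.883 F2855
G01 X137.727 Y31.348
G01 X129.362 Y27.883
G01 X125.897 Y19.518
G01 X129.362 Y11.153
G01 X137.727 Y7.688
G01 X146.092 Y11.153
G01 X149.557 Y19.518
M5
G0 X92.008 Y84.644
M3 S245
G01 X89.367 Y16.042 F2855
M5
G0 X85.644 Y46.915
M3 S245
G01 X132.188 Y46.915 F2855
G01 X132.188 Y12.113
G01 X85.644 Y12.113
G01 X85.644 Y46.915
M5
G0 X94.615 Y8.415
M3 S245
G01 X43.418 Y18.783 F2855
M5
G0 X162.029 Y64.629
M3 S529
G01 X153.171 Y75.489 F2035
G01 X141.804 Y74.131
G01 X134.687 Y67.075
G01 X138.579 Y60.843
M5
G0 X72.549 Y81.809
M3 S529
G01 X135.946 Y81.809 F2035
G01 X135.946 Y73.546
G01 X72.549 Y73.546
G01 X72.549 Y81.809
M5
G0 X149.280 Y9.468
M3 S529
G01 X116.910 Y9.489 F2035
G01 X100.743 Y37.533
G01 X116.946 Y65.556
G01 X149.316 Y65.535
G01 X165.483 Y37.491
G01 X149.280 Y9.468
M5
G0 X0.000 Y0.000

1 u = 1 mm; y_m = 100.274 − y.

[1] `<circle>` circle, #ff0000→engrave S245 F2855: (149.557,19.518) → (146.092,27.883) → (137.727,31.348) → (129.362,27.883) → (125.897,19.518) → (129.362,11.153) → (137.727,7.688) → (146.092,11.153) → (149.557,19.518) (closed)

[2] `<polyline>` line segment, #ff0000→engrave S245 F2855: (92.008,84.644) → (89.367,16.042)

[3] `<polygon>` rectangle, #ff0000→engrave S245 F2855: (85.644,46.915) → (132.188,46.915) → (132.188,12.113) → (85.644,12.113) → (85.644,46.915) (closed)

[4] `<polyline>` line segment, #ff0000→engrave S245 F2855: (94.615,8.415) → (43.418,18.783)

[5] `<path>` cubic bezier, #000000→score S529 F2035: (162.029,64.629) → (153.171,75.489) → (141.804,74.131) → (134.687,67.075) → (138.579,60.843)

[6] `<path>` rectangle, #000000→score S529 F2035: (72.549,81.809) → (135.946,81.809) → (135.946,73.546) → (72.549,73.546) → (72.549,81.809) (closed)

[7] `<path>` regular polygon, #000000→score S529 F2035: (149.280,9.468) → (116.910,9.489) → (100.743,37.533) → (116.946,65.556) → (149.316,65.535) → (165.483,37.491) → (149.280,9.468) (closed)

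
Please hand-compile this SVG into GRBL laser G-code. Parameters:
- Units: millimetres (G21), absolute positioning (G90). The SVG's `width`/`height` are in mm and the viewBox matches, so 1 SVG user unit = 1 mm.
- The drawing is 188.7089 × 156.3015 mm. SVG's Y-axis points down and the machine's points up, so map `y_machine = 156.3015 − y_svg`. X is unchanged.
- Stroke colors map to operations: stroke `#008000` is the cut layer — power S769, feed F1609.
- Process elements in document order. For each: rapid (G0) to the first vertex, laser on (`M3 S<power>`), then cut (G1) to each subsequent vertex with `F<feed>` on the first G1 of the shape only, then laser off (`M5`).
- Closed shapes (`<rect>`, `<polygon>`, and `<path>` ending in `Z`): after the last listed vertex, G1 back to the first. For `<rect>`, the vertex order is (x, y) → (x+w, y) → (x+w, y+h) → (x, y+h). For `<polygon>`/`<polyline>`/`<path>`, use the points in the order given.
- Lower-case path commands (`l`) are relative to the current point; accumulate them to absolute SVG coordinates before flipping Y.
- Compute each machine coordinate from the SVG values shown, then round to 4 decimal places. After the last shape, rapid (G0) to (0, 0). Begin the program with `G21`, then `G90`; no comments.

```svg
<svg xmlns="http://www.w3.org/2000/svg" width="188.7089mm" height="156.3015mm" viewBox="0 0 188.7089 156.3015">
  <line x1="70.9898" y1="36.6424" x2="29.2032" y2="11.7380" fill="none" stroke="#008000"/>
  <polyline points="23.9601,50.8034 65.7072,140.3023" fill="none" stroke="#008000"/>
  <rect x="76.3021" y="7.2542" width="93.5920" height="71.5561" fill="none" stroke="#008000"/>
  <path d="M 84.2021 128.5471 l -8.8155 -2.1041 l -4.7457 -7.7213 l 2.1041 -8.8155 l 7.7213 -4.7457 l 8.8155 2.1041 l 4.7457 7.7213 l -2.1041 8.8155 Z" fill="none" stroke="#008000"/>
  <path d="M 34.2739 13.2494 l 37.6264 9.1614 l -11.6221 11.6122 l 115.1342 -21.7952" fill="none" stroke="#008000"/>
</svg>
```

viewBox `0 0 188.7089 156.3015` with mm width/height → 1 unit = 1 mm. Flip: y_m = 156.3015 − y_svg.

**Shape 1** — `<line>` line segment, stroke `#008000` → cut (S769, F1609). Machine vertices: (70.9898,119.6591) → (29.2032,144.5635). Open path.

**Shape 2** — `<polyline>` line segment, stroke `#008000` → cut (S769, F1609). Machine vertices: (23.9601,105.4981) → (65.7072,15.9992). Open path.

**Shape 3** — `<rect>` rectangle, stroke `#008000` → cut (S769, F1609). Machine vertices: (76.3021,149.0473) → (169.8941,149.0473) → (169.8941,77.4912) → (76.3021,77.4912) → (76.3021,149.0473). Closed: final G1 returns to the first vertex.

**Shape 4** — `<path>` regular polygon, stroke `#008000` → cut (S769, F1609). Machine vertices: (84.2021,27.7544) → (75.3866,29.8585) → (70.6409,37.5798) → (72.7450,46.3953) → (80.4663,51.1410) → (89.2818,49.0369) → (94.0275,41.3156) → (91.9234,32.5001) → (84.2021,27.7544). Closed: final G1 returns to the first vertex.

**Shape 5** — `<path>` open polyline, stroke `#008000` → cut (S769, F1609). Machine vertices: (34.2739,143.0521) → (71.9003,133.8907) → (60.2782,122.2785) → (175.4124,144.0737). Open path.

G21
G90
G0 X70.9898 Y119.6591
M3 S769
G1 X29.2032 Y144.5635 F1609
M5
G0 X23.9601 Y105.4981
M3 S769
G1 X65.7072 Y15.9992 F1609
M5
G0 X76.3021 Y149.0473
M3 S769
G1 X169.8941 Y149.0473 F1609
G1 X169.8941 Y77.4912
G1 X76.3021 Y77.4912
G1 X76.3021 Y149.0473
M5
G0 X84.2021 Y27.7544
M3 S769
G1 X75.3866 Y29.8585 F1609
G1 X70.6409 Y37.5798
G1 X72.7450 Y46.3953
G1 X80.4663 Y51.1410
G1 X89.2818 Y49.0369
G1 X94.0275 Y41.3156
G1 X91.9234 Y32.5001
G1 X84.2021 Y27.7544
M5
G0 X34.2739 Y143.0521
M3 S769
G1 X71.9003 Y133.8907 F1609
G1 X60.2782 Y122.2785
G1 X175.4124 Y144.0737
M5
G0 X0.0000 Y0.0000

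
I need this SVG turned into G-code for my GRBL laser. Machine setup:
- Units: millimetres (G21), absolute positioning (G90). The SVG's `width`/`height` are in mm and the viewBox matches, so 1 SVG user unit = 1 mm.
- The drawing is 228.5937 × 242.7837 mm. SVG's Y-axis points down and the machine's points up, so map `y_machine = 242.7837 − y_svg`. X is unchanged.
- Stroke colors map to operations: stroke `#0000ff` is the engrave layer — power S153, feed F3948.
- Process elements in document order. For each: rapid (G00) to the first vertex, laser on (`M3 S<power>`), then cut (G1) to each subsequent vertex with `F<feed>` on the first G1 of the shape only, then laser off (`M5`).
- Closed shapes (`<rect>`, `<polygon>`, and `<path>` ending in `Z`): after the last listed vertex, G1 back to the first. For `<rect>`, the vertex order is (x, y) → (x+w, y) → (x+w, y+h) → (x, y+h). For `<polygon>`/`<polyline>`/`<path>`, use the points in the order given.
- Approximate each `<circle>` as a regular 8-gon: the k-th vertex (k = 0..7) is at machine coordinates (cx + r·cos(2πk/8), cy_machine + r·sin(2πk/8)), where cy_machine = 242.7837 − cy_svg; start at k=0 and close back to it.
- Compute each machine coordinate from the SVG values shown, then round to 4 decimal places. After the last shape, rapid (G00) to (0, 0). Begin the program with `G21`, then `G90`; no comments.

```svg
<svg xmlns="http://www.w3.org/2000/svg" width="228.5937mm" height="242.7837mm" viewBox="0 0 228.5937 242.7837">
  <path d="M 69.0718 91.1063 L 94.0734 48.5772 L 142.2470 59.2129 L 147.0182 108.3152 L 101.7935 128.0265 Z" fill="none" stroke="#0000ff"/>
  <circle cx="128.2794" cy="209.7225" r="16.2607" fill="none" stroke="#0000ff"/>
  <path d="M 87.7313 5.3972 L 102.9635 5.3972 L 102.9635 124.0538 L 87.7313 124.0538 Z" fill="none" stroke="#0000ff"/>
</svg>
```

Since the viewBox matches the mm dimensions, user units are millimetres directly. The only transform is the Y-flip y_m = 242.7837 − y_svg.

Shape 1 is a regular polygon drawn with `<path>`. Its stroke #0000ff means engrave at S153, F3948. After flipping Y the toolpath is (69.0718,151.6774) → (94.0734,194.2065) → (142.2470,183.5708) → (147.0182,134.4685) → (101.7935,114.7572) → (69.0718,151.6774), returning to the start.

Shape 2 is a circle drawn with `<circle>`. Its stroke #0000ff means engrave at S153, F3948. After flipping Y the toolpath is (144.5401,33.0612) → (139.7775,44.5593) → (128.2794,49.3219) → (116.7813,44.5593) → (112.0187,33.0612) → (116.7813,21.5631) → (128.2794,16.8005) → (139.7775,21.5631) → (144.5401,33.0612), returning to the start.

Shape 3 is a rectangle drawn with `<path>`. Its stroke #0000ff means engrave at S153, F3948. After flipping Y the toolpath is (87.7313,237.3865) → (102.9635,237.3865) → (102.9635,118.7299) → (87.7313,118.7299) → (87.7313,237.3865), returning to the start.

G21
G90
G00 X69.0718 Y151.6774
M3 S153
G1 X94.0734 Y194.2065 F3948
G1 X142.2470 Y183.5708
G1 X147.0182 Y134.4685
G1 X101.7935 Y114.7572
G1 X69.0718 Y151.6774
M5
G00 X144.5401 Y33.0612
M3 S153
G1 X139.7775 Y44.5593 F3948
G1 X128.2794 Y49.3219
G1 X116.7813 Y44.5593
G1 X112.0187 Y33.0612
G1 X116.7813 Y21.5631
G1 X128.2794 Y16.8005
G1 X139.7775 Y21.5631
G1 X144.5401 Y33.0612
M5
G00 X87.7313 Y237.3865
M3 S153
G1 X102.9635 Y237.3865 F3948
G1 X102.9635 Y118.7299
G1 X87.7313 Y118.7299
G1 X87.7313 Y237.3865
M5
G00 X0.0000 Y0.0000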